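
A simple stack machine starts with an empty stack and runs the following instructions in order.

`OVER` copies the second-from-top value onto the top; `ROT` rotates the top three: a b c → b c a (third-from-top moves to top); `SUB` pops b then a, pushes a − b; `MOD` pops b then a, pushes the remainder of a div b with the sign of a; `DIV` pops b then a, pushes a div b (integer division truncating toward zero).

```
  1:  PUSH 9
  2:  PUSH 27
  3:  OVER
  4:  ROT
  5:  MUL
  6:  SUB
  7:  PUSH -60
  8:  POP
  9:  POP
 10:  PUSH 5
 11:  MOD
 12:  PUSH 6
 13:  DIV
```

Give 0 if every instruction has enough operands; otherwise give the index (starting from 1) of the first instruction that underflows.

PUSH 9    9
PUSH 27   9 27
OVER      9 27 9
ROT       27 9 9
MUL       27 81
SUB       -54
PUSH -60  -54 -60
POP       -54
POP       (empty)
PUSH 5    5
MOD  — needs 2 operands, stack has 1 → underflow

11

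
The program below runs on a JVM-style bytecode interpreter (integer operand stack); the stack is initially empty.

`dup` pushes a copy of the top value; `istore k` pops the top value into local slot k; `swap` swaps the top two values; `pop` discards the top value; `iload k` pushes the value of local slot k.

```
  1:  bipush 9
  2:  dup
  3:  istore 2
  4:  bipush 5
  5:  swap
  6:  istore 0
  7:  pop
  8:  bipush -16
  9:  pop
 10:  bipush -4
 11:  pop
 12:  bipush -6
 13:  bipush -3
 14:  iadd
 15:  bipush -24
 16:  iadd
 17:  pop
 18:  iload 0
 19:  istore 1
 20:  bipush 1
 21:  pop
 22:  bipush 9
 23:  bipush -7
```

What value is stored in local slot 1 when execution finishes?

9

bipush 9   : [9]
dup        : [9, 9]
istore 2   : [9]
bipush 5   : [9, 5]
swap       : [5, 9]
istore 0   : [5]
pop        : []
bipush -16 : [-16]
pop        : []
bipush -4  : [-4]
pop        : []
bipush -6  : [-6]
bipush -3  : [-6, -3]
iadd       : [-9]
bipush -24 : [-9, -24]
iadd       : [-33]
pop        : []
iload 0    : [9]
istore 1   : []
bipush 1   : [1]
pop        : []
bipush 9   : [9]
bipush -7  : [9, -7]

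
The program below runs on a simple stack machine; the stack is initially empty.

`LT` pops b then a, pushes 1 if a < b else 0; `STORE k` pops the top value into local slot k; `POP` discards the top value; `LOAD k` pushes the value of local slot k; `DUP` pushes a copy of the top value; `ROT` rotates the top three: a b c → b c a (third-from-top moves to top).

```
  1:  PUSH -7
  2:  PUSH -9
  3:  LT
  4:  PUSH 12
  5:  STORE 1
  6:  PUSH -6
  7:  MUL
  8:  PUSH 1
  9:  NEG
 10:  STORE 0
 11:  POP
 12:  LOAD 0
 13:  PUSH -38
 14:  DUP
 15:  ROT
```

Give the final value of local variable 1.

12

PUSH -7  -> [-7]
PUSH -9  -> [-7, -9]
LT       -> [0]
PUSH 12  -> [0, 12]
STORE 1  -> [0]
PUSH -6  -> [0, -6]
MUL      -> [0]
PUSH 1   -> [0, 1]
NEG      -> [0, -1]
STORE 0  -> [0]
POP      -> []
LOAD 0   -> [-1]
PUSH -38 -> [-1, -38]
DUP      -> [-1, -38, -38]
ROT      -> [-38, -38, -1]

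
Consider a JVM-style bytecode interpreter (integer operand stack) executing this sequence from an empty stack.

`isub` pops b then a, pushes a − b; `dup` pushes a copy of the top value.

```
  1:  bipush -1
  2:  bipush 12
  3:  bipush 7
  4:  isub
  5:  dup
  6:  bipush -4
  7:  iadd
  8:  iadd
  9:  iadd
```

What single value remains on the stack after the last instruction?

bipush -1 -> -1
bipush 12 -> -1 12
bipush 7  -> -1 12 7
isub      -> -1 5
dup       -> -1 5 5
bipush -4 -> -1 5 5 -4
iadd      -> -1 5 1
iadd      -> -1 6
iadd      -> 5

5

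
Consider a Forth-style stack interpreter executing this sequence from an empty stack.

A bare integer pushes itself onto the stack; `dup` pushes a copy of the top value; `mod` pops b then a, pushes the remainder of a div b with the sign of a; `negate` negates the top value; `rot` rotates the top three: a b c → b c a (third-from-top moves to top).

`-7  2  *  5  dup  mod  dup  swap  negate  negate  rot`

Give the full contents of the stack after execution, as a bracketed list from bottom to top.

[0, 0, -14]

-7      -7
2       -7 2
*       -14
5       -14 5
dup     -14 5 5
mod     -14 0
dup     -14 0 0
swap    -14 0 0
negate  -14 0 0
negate  -14 0 0
rot     0 0 -14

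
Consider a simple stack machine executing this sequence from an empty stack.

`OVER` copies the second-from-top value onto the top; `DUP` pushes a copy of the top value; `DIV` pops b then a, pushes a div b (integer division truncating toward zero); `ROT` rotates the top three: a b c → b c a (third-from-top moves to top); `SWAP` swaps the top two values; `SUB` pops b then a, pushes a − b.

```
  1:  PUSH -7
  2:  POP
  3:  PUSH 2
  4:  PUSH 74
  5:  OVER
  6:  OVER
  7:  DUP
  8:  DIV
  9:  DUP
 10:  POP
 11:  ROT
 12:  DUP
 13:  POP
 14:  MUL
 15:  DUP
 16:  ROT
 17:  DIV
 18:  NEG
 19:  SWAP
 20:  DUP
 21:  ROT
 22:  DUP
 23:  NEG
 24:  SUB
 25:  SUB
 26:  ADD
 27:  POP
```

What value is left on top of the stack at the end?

PUSH -7 -> -7
POP     -> (empty)
PUSH 2  -> 2
PUSH 74 -> 2 74
OVER    -> 2 74 2
OVER    -> 2 74 2 74
DUP     -> 2 74 2 74 74
DIV     -> 2 74 2 1
DUP     -> 2 74 2 1 1
POP     -> 2 74 2 1
ROT     -> 2 2 1 74
DUP     -> 2 2 1 74 74
POP     -> 2 2 1 74
MUL     -> 2 2 74
DUP     -> 2 2 74 74
ROT     -> 2 74 74 2
DIV     -> 2 74 37
NEG     -> 2 74 -37
SWAP    -> 2 -37 74
DUP     -> 2 -37 74 74
ROT     -> 2 74 74 -37
DUP     -> 2 74 74 -37 -37
NEG     -> 2 74 74 -37 37
SUB     -> 2 74 74 -74
SUB     -> 2 74 148
ADD     -> 2 222
POP     -> 2

2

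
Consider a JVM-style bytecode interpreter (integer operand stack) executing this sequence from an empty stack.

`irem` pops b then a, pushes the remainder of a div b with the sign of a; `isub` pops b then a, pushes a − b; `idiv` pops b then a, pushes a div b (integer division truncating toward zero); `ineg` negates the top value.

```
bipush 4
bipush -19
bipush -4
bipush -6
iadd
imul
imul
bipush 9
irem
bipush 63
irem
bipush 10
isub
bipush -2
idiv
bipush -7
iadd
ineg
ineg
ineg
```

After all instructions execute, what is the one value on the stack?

4

bipush 4   → [4]
bipush -19 → [4, -19]
bipush -4  → [4, -19, -4]
bipush -6  → [4, -19, -4, -6]
iadd       → [4, -19, -10]
imul       → [4, 190]
imul       → [760]
bipush 9   → [760, 9]
irem       → [4]
bipush 63  → [4, 63]
irem       → [4]
bipush 10  → [4, 10]
isub       → [-6]
bipush -2  → [-6, -2]
idiv       → [3]
bipush -7  → [3, -7]
iadd       → [-4]
ineg       → [4]
ineg       → [-4]
ineg       → [4]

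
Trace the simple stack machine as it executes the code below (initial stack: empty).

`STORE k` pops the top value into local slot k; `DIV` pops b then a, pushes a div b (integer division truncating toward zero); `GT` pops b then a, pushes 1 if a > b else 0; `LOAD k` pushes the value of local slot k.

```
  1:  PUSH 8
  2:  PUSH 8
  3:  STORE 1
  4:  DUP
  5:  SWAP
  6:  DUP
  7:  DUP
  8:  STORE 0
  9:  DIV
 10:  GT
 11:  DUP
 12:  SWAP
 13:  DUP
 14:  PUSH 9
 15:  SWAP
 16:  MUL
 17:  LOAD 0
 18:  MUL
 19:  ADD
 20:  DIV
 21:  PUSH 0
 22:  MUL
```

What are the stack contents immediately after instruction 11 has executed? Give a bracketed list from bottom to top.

PUSH 8   8
PUSH 8   8 8
STORE 1  8
DUP      8 8
SWAP     8 8
DUP      8 8 8
DUP      8 8 8 8
STORE 0  8 8 8
DIV      8 1
GT       1
DUP      1 1

[1, 1]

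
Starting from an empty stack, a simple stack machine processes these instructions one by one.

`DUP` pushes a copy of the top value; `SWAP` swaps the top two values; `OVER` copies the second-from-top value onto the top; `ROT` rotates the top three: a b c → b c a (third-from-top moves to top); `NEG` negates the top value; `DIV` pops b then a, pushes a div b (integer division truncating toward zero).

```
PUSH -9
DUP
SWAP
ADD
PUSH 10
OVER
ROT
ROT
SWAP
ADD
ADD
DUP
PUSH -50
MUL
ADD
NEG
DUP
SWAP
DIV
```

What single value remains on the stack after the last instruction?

PUSH -9  : -9
DUP      : -9 -9
SWAP     : -9 -9
ADD      : -18
PUSH 10  : -18 10
OVER     : -18 10 -18
ROT      : 10 -18 -18
ROT      : -18 -18 10
SWAP     : -18 10 -18
ADD      : -18 -8
ADD      : -26
DUP      : -26 -26
PUSH -50 : -26 -26 -50
MUL      : -26 1300
ADD      : 1274
NEG      : -1274
DUP      : -1274 -1274
SWAP     : -1274 -1274
DIV      : 1

1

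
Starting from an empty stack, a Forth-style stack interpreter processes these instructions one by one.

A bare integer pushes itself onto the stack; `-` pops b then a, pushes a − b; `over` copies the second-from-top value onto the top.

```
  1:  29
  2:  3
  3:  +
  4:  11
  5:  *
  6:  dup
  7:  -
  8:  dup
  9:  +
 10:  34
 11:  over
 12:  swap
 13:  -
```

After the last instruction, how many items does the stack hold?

2

29   : [29]
3    : [29, 3]
+    : [32]
11   : [32, 11]
*    : [352]
dup  : [352, 352]
-    : [0]
dup  : [0, 0]
+    : [0]
34   : [0, 34]
over : [0, 34, 0]
swap : [0, 0, 34]
-    : [0, -34]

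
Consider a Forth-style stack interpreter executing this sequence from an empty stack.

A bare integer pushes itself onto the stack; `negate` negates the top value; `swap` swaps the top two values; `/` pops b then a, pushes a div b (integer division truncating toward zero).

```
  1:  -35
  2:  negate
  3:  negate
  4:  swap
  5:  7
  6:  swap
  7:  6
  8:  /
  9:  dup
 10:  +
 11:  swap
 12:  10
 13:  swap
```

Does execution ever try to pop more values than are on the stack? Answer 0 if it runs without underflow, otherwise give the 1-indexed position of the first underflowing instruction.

-35    : -35
negate : 35
negate : -35
swap  — needs 2 operands, stack has 1 → underflow

4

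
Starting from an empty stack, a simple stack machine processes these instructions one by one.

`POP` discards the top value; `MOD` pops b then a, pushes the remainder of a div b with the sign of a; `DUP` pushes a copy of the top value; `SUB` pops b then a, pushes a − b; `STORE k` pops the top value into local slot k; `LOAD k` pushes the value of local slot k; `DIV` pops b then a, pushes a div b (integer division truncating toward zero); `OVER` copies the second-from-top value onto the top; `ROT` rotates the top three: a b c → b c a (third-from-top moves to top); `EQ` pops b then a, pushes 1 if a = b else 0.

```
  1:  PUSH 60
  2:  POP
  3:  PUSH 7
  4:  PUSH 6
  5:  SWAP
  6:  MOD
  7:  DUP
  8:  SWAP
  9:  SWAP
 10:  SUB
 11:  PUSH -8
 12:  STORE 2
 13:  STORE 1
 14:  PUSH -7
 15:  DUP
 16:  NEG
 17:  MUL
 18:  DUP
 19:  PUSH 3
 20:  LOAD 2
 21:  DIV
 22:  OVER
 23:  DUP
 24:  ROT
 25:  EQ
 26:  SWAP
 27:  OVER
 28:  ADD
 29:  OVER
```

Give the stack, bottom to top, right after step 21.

[-49, -49, 0]

PUSH 60 -> 60
POP     -> (empty)
PUSH 7  -> 7
PUSH 6  -> 7 6
SWAP    -> 6 7
MOD     -> 6
DUP     -> 6 6
SWAP    -> 6 6
SWAP    -> 6 6
SUB     -> 0
PUSH -8 -> 0 -8
STORE 2 -> 0
STORE 1 -> (empty)
PUSH -7 -> -7
DUP     -> -7 -7
NEG     -> -7 7
MUL     -> -49
DUP     -> -49 -49
PUSH 3  -> -49 -49 3
LOAD 2  -> -49 -49 3 -8
DIV     -> -49 -49 0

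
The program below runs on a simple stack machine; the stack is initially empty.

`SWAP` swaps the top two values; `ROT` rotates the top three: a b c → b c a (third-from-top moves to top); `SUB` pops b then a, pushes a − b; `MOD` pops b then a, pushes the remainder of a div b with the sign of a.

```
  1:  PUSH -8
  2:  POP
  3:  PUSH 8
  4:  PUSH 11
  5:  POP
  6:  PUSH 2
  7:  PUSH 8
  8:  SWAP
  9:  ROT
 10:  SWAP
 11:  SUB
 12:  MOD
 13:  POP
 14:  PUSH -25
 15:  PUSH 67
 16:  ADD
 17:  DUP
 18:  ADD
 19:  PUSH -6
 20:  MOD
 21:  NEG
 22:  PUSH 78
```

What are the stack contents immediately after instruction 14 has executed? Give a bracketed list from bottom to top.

PUSH -8   -8
POP       (empty)
PUSH 8    8
PUSH 11   8 11
POP       8
PUSH 2    8 2
PUSH 8    8 2 8
SWAP      8 8 2
ROT       8 2 8
SWAP      8 8 2
SUB       8 6
MOD       2
POP       (empty)
PUSH -25  -25

[-25]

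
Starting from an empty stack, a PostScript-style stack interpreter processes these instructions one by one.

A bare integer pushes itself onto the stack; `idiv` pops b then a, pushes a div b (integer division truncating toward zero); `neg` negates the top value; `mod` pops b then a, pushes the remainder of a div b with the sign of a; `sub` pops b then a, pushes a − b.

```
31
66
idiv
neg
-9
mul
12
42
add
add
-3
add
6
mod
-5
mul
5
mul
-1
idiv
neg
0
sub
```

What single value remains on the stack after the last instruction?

31    31
66    31 66
idiv  0
neg   0
-9    0 -9
mul   0
12    0 12
42    0 12 42
add   0 54
add   54
-3    54 -3
add   51
6     51 6
mod   3
-5    3 -5
mul   -15
5     -15 5
mul   -75
-1    -75 -1
idiv  75
neg   -75
0     -75 0
sub   -75

-75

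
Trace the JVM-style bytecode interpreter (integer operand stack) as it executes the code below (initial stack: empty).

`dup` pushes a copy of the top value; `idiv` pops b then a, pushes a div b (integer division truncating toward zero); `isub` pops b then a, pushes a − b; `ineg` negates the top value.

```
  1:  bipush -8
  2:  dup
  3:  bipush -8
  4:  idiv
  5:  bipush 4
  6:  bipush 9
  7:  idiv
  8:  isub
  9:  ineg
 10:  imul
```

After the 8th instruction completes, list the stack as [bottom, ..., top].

bipush -8 → [-8]
dup       → [-8, -8]
bipush -8 → [-8, -8, -8]
idiv      → [-8, 1]
bipush 4  → [-8, 1, 4]
bipush 9  → [-8, 1, 4, 9]
idiv      → [-8, 1, 0]
isub      → [-8, 1]

[-8, 1]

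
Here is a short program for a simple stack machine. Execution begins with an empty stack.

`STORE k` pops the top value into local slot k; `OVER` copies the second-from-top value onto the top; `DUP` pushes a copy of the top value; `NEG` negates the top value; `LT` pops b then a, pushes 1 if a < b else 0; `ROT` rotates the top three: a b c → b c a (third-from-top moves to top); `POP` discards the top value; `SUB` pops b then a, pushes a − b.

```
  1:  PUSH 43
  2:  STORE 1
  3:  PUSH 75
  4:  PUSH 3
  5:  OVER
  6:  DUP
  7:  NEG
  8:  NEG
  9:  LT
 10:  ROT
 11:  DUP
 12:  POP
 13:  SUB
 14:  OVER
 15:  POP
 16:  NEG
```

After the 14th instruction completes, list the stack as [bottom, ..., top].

PUSH 43  [43]
STORE 1  []
PUSH 75  [75]
PUSH 3   [75, 3]
OVER     [75, 3, 75]
DUP      [75, 3, 75, 75]
NEG      [75, 3, 75, -75]
NEG      [75, 3, 75, 75]
LT       [75, 3, 0]
ROT      [3, 0, 75]
DUP      [3, 0, 75, 75]
POP      [3, 0, 75]
SUB      [3, -75]
OVER     [3, -75, 3]

[3, -75, 3]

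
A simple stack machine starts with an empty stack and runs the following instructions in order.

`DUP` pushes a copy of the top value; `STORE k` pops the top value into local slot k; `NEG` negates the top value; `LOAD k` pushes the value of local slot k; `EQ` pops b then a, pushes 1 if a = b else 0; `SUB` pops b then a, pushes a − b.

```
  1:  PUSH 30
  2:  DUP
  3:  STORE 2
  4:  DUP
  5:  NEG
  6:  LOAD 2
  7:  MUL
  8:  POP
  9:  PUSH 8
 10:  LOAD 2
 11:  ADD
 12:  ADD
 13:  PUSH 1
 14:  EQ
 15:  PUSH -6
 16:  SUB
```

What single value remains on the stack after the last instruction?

PUSH 30 → [30]
DUP     → [30, 30]
STORE 2 → [30]
DUP     → [30, 30]
NEG     → [30, -30]
LOAD 2  → [30, -30, 30]
MUL     → [30, -900]
POP     → [30]
PUSH 8  → [30, 8]
LOAD 2  → [30, 8, 30]
ADD     → [30, 38]
ADD     → [68]
PUSH 1  → [68, 1]
EQ      → [0]
PUSH -6 → [0, -6]
SUB     → [6]

6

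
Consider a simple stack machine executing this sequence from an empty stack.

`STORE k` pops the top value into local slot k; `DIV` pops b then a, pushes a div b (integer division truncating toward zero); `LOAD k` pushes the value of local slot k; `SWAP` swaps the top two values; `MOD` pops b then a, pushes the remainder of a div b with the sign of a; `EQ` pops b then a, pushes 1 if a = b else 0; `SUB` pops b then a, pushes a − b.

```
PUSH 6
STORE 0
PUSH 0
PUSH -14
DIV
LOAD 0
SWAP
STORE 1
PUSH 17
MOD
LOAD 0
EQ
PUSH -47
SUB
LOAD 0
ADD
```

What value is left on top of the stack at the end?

PUSH 6   : 6
STORE 0  : (empty)
PUSH 0   : 0
PUSH -14 : 0 -14
DIV      : 0
LOAD 0   : 0 6
SWAP     : 6 0
STORE 1  : 6
PUSH 17  : 6 17
MOD      : 6
LOAD 0   : 6 6
EQ       : 1
PUSH -47 : 1 -47
SUB      : 48
LOAD 0   : 48 6
ADD      : 54

54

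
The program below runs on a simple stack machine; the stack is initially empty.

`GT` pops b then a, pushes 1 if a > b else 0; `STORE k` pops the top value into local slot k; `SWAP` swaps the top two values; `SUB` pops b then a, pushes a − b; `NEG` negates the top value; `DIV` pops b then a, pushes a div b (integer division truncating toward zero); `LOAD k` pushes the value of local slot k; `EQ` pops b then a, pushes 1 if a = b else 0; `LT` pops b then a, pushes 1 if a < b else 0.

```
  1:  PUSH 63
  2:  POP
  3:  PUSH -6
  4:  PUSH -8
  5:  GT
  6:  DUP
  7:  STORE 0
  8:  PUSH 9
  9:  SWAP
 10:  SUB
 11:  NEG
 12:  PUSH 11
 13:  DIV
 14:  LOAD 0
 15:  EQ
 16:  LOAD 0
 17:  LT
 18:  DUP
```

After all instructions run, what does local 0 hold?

1

PUSH 63 → 63
POP     → (empty)
PUSH -6 → -6
PUSH -8 → -6 -8
GT      → 1
DUP     → 1 1
STORE 0 → 1
PUSH 9  → 1 9
SWAP    → 9 1
SUB     → 8
NEG     → -8
PUSH 11 → -8 11
DIV     → 0
LOAD 0  → 0 1
EQ      → 0
LOAD 0  → 0 1
LT      → 1
DUP     → 1 1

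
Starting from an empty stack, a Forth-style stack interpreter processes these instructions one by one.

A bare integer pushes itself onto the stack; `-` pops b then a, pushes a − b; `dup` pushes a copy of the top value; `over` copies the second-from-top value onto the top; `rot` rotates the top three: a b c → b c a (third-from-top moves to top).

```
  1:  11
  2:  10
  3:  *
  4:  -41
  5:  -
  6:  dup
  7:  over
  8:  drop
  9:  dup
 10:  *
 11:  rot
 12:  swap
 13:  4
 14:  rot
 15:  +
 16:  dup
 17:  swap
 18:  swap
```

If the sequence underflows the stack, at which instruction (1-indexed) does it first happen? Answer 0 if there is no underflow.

11   -> 11
10   -> 11 10
*    -> 110
-41  -> 110 -41
-    -> 151
dup  -> 151 151
over -> 151 151 151
drop -> 151 151
dup  -> 151 151 151
*    -> 151 22801
rot  — needs 3 operands, stack has 2 → underflow

11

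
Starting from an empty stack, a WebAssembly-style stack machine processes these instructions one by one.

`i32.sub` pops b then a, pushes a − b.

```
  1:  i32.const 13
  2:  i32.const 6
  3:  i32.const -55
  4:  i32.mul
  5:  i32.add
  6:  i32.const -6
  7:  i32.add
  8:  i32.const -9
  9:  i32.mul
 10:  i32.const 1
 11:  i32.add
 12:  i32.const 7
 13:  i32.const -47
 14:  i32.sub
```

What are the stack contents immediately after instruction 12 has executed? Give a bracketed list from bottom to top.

i32.const 13  → [13]
i32.const 6   → [13, 6]
i32.const -55 → [13, 6, -55]
i32.mul       → [13, -330]
i32.add       → [-317]
i32.const -6  → [-317, -6]
i32.add       → [-323]
i32.const -9  → [-323, -9]
i32.mul       → [2907]
i32.const 1   → [2907, 1]
i32.add       → [2908]
i32.const 7   → [2908, 7]

[2908, 7]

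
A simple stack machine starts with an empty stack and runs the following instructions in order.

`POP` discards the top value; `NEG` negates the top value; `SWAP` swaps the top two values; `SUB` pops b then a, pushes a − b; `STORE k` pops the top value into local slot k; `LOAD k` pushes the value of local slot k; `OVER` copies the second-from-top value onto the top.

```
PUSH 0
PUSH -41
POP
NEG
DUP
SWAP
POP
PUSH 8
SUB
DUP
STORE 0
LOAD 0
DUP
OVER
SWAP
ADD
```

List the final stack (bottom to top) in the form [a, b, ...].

[-8, -8, -16]

PUSH 0   → [0]
PUSH -41 → [0, -41]
POP      → [0]
NEG      → [0]
DUP      → [0, 0]
SWAP     → [0, 0]
POP      → [0]
PUSH 8   → [0, 8]
SUB      → [-8]
DUP      → [-8, -8]
STORE 0  → [-8]
LOAD 0   → [-8, -8]
DUP      → [-8, -8, -8]
OVER     → [-8, -8, -8, -8]
SWAP     → [-8, -8, -8, -8]
ADD      → [-8, -8, -16]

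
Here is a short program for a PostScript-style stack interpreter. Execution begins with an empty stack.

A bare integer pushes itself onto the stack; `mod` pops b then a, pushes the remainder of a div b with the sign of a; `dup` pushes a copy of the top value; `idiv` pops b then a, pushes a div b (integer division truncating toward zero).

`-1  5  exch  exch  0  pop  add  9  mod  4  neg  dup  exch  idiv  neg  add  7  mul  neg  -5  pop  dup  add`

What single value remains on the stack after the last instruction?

-42

-1   : -1
5    : -1 5
exch : 5 -1
exch : -1 5
0    : -1 5 0
pop  : -1 5
add  : 4
9    : 4 9
mod  : 4
4    : 4 4
neg  : 4 -4
dup  : 4 -4 -4
exch : 4 -4 -4
idiv : 4 1
neg  : 4 -1
add  : 3
7    : 3 7
mul  : 21
neg  : -21
-5   : -21 -5
pop  : -21
dup  : -21 -21
add  : -42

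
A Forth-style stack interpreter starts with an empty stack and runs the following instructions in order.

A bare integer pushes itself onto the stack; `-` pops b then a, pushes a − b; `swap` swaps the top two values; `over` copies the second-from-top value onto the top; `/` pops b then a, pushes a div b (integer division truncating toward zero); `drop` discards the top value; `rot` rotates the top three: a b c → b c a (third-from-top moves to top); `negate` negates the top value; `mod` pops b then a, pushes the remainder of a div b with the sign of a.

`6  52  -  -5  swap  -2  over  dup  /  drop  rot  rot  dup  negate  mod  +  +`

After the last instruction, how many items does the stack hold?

6      -> 6
52     -> 6 52
-      -> -46
-5     -> -46 -5
swap   -> -5 -46
-2     -> -5 -46 -2
over   -> -5 -46 -2 -46
dup    -> -5 -46 -2 -46 -46
/      -> -5 -46 -2 1
drop   -> -5 -46 -2
rot    -> -46 -2 -5
rot    -> -2 -5 -46
dup    -> -2 -5 -46 -46
negate -> -2 -5 -46 46
mod    -> -2 -5 0
+      -> -2 -5
+      -> -7

1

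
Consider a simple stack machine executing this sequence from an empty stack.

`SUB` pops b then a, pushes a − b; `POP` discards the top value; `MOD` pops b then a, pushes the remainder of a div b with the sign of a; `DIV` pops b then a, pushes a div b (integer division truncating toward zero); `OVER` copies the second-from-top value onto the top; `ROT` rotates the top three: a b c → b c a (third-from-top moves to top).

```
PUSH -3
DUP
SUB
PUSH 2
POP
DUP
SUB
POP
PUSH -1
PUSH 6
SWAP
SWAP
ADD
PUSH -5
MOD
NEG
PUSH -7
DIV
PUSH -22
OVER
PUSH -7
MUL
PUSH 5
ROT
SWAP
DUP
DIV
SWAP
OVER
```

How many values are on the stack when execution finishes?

5

PUSH -3  : [-3]
DUP      : [-3, -3]
SUB      : [0]
PUSH 2   : [0, 2]
POP      : [0]
DUP      : [0, 0]
SUB      : [0]
POP      : []
PUSH -1  : [-1]
PUSH 6   : [-1, 6]
SWAP     : [6, -1]
SWAP     : [-1, 6]
ADD      : [5]
PUSH -5  : [5, -5]
MOD      : [0]
NEG      : [0]
PUSH -7  : [0, -7]
DIV      : [0]
PUSH -22 : [0, -22]
OVER     : [0, -22, 0]
PUSH -7  : [0, -22, 0, -7]
MUL      : [0, -22, 0]
PUSH 5   : [0, -22, 0, 5]
ROT      : [0, 0, 5, -22]
SWAP     : [0, 0, -22, 5]
DUP      : [0, 0, -22, 5, 5]
DIV      : [0, 0, -22, 1]
SWAP     : [0, 0, 1, -22]
OVER     : [0, 0, 1, -22, 1]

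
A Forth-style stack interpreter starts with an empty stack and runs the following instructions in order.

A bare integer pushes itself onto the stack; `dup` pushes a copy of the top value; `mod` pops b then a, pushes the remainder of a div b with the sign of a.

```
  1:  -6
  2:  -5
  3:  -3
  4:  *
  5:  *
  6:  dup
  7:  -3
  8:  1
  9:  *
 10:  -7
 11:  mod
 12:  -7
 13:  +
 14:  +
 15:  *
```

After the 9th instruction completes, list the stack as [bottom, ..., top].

[-90, -90, -3]

-6   -6
-5   -6 -5
-3   -6 -5 -3
*    -6 15
*    -90
dup  -90 -90
-3   -90 -90 -3
1    -90 -90 -3 1
*    -90 -90 -3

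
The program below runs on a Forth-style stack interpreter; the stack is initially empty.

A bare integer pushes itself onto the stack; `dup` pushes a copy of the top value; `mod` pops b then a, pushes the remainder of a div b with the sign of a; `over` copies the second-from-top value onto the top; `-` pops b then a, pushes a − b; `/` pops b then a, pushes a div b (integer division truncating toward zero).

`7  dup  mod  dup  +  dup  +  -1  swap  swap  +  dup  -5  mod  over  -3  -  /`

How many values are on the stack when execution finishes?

2

7    -> 7
dup  -> 7 7
mod  -> 0
dup  -> 0 0
+    -> 0
dup  -> 0 0
+    -> 0
-1   -> 0 -1
swap -> -1 0
swap -> 0 -1
+    -> -1
dup  -> -1 -1
-5   -> -1 -1 -5
mod  -> -1 -1
over -> -1 -1 -1
-3   -> -1 -1 -1 -3
-    -> -1 -1 2
/    -> -1 0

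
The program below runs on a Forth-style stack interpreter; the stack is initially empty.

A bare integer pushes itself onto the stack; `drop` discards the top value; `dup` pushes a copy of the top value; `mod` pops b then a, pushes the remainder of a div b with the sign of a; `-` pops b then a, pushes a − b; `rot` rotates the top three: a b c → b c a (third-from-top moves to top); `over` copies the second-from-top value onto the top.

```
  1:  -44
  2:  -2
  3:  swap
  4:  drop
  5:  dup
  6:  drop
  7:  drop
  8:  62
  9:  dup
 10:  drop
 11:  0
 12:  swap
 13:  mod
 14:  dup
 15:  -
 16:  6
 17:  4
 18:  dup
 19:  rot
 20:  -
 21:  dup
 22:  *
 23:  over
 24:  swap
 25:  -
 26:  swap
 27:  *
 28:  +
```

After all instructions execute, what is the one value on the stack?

-44   -44
-2    -44 -2
swap  -2 -44
drop  -2
dup   -2 -2
drop  -2
drop  (empty)
62    62
dup   62 62
drop  62
0     62 0
swap  0 62
mod   0
dup   0 0
-     0
6     0 6
4     0 6 4
dup   0 6 4 4
rot   0 4 4 6
-     0 4 -2
dup   0 4 -2 -2
*     0 4 4
over  0 4 4 4
swap  0 4 4 4
-     0 4 0
swap  0 0 4
*     0 0
+     0

0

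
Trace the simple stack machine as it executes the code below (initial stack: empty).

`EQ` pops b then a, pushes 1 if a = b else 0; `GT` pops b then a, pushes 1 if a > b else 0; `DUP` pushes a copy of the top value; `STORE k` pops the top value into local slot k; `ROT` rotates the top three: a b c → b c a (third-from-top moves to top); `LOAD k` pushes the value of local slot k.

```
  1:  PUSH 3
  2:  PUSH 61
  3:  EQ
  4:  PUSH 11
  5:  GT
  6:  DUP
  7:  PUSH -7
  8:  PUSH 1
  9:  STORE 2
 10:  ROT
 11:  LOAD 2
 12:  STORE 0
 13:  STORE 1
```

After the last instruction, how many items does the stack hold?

2

PUSH 3  : [3]
PUSH 61 : [3, 61]
EQ      : [0]
PUSH 11 : [0, 11]
GT      : [0]
DUP     : [0, 0]
PUSH -7 : [0, 0, -7]
PUSH 1  : [0, 0, -7, 1]
STORE 2 : [0, 0, -7]
ROT     : [0, -7, 0]
LOAD 2  : [0, -7, 0, 1]
STORE 0 : [0, -7, 0]
STORE 1 : [0, -7]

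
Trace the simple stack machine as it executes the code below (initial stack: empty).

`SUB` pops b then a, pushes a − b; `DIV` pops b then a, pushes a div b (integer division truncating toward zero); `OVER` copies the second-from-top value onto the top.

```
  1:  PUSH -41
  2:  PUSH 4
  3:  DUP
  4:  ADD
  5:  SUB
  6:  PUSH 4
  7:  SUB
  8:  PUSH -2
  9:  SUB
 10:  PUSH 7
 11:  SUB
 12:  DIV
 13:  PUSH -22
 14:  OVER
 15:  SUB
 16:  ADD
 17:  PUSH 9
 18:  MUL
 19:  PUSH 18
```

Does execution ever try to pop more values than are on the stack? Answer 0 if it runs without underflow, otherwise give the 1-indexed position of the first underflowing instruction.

12

PUSH -41 -> -41
PUSH 4   -> -41 4
DUP      -> -41 4 4
ADD      -> -41 8
SUB      -> -49
PUSH 4   -> -49 4
SUB      -> -53
PUSH -2  -> -53 -2
SUB      -> -51
PUSH 7   -> -51 7
SUB      -> -58
DIV  — needs 2 operands, stack has 1 → underflow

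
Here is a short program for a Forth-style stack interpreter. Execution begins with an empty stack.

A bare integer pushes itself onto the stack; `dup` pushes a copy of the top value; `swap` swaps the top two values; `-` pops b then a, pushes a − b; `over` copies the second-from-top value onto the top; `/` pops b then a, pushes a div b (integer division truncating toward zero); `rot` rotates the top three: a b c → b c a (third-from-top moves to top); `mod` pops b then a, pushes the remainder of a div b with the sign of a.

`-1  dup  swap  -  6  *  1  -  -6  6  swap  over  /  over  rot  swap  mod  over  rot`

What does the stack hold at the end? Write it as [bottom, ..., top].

-1   : [-1]
dup  : [-1, -1]
swap : [-1, -1]
-    : [0]
6    : [0, 6]
*    : [0]
1    : [0, 1]
-    : [-1]
-6   : [-1, -6]
6    : [-1, -6, 6]
swap : [-1, 6, -6]
over : [-1, 6, -6, 6]
/    : [-1, 6, -1]
over : [-1, 6, -1, 6]
rot  : [-1, -1, 6, 6]
swap : [-1, -1, 6, 6]
mod  : [-1, -1, 0]
over : [-1, -1, 0, -1]
rot  : [-1, 0, -1, -1]

[-1, 0, -1, -1]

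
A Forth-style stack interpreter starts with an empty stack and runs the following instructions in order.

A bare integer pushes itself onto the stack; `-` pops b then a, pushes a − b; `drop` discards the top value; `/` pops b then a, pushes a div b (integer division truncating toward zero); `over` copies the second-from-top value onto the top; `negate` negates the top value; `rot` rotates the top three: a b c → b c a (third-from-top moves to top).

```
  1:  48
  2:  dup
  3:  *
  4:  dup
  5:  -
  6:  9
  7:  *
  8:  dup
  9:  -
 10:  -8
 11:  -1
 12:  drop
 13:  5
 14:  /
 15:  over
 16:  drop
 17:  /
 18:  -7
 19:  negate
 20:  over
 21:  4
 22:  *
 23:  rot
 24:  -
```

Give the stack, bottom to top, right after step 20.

48     -> 48
dup    -> 48 48
*      -> 2304
dup    -> 2304 2304
-      -> 0
9      -> 0 9
*      -> 0
dup    -> 0 0
-      -> 0
-8     -> 0 -8
-1     -> 0 -8 -1
drop   -> 0 -8
5      -> 0 -8 5
/      -> 0 -1
over   -> 0 -1 0
drop   -> 0 -1
/      -> 0
-7     -> 0 -7
negate -> 0 7
over   -> 0 7 0

[0, 7, 0]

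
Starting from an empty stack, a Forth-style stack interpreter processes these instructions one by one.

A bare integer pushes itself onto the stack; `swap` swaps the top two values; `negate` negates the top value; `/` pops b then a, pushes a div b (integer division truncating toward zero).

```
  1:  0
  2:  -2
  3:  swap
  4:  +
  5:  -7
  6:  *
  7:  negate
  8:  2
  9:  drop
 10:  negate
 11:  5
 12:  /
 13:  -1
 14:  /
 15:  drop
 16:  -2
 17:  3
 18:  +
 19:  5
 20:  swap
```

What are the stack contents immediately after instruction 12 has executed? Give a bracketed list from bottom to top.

[2]

0       [0]
-2      [0, -2]
swap    [-2, 0]
+       [-2]
-7      [-2, -7]
*       [14]
negate  [-14]
2       [-14, 2]
drop    [-14]
negate  [14]
5       [14, 5]
/       [2]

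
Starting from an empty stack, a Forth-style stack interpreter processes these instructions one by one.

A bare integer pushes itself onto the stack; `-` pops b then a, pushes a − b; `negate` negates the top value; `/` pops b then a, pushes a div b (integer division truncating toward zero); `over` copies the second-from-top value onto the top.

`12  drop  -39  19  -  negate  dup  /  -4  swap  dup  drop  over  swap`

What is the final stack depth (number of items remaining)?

3

12     : [12]
drop   : []
-39    : [-39]
19     : [-39, 19]
-      : [-58]
negate : [58]
dup    : [58, 58]
/      : [1]
-4     : [1, -4]
swap   : [-4, 1]
dup    : [-4, 1, 1]
drop   : [-4, 1]
over   : [-4, 1, -4]
swap   : [-4, -4, 1]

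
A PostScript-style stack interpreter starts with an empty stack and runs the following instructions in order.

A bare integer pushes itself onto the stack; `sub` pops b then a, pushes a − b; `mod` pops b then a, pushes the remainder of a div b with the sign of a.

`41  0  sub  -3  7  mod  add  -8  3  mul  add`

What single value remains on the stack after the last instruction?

41   41
0    41 0
sub  41
-3   41 -3
7    41 -3 7
mod  41 -3
add  38
-8   38 -8
3    38 -8 3
mul  38 -24
add  14

14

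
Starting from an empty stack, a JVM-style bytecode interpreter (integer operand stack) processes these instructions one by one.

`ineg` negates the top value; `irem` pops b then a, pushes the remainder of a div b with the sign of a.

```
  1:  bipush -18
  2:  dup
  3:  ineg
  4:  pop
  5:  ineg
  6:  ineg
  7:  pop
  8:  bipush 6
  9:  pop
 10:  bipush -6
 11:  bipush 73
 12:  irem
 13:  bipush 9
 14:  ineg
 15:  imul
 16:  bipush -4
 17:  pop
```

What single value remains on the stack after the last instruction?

54

bipush -18  [-18]
dup         [-18, -18]
ineg        [-18, 18]
pop         [-18]
ineg        [18]
ineg        [-18]
pop         []
bipush 6    [6]
pop         []
bipush -6   [-6]
bipush 73   [-6, 73]
irem        [-6]
bipush 9    [-6, 9]
ineg        [-6, -9]
imul        [54]
bipush -4   [54, -4]
pop         [54]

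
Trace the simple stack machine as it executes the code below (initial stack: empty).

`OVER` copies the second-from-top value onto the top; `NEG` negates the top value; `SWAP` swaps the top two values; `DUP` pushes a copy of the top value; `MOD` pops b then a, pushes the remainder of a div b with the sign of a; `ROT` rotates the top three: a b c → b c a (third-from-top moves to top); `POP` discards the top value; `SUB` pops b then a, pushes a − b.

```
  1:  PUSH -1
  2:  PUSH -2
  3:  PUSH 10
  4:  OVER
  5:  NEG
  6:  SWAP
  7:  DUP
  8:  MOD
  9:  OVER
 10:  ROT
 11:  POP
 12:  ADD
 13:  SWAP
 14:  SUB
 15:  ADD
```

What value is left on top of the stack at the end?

3

PUSH -1 : -1
PUSH -2 : -1 -2
PUSH 10 : -1 -2 10
OVER    : -1 -2 10 -2
NEG     : -1 -2 10 2
SWAP    : -1 -2 2 10
DUP     : -1 -2 2 10 10
MOD     : -1 -2 2 0
OVER    : -1 -2 2 0 2
ROT     : -1 -2 0 2 2
POP     : -1 -2 0 2
ADD     : -1 -2 2
SWAP    : -1 2 -2
SUB     : -1 4
ADD     : 3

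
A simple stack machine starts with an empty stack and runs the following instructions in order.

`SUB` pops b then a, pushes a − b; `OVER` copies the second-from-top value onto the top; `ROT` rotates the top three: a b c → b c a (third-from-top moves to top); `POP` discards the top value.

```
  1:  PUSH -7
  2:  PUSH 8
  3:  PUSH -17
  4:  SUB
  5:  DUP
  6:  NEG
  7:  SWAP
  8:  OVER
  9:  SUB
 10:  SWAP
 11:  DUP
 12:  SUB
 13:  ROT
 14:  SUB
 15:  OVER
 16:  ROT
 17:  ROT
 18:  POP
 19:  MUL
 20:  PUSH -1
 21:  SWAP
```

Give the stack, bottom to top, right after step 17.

[50, 50, 7]

PUSH -7  : -7
PUSH 8   : -7 8
PUSH -17 : -7 8 -17
SUB      : -7 25
DUP      : -7 25 25
NEG      : -7 25 -25
SWAP     : -7 -25 25
OVER     : -7 -25 25 -25
SUB      : -7 -25 50
SWAP     : -7 50 -25
DUP      : -7 50 -25 -25
SUB      : -7 50 0
ROT      : 50 0 -7
SUB      : 50 7
OVER     : 50 7 50
ROT      : 7 50 50
ROT      : 50 50 7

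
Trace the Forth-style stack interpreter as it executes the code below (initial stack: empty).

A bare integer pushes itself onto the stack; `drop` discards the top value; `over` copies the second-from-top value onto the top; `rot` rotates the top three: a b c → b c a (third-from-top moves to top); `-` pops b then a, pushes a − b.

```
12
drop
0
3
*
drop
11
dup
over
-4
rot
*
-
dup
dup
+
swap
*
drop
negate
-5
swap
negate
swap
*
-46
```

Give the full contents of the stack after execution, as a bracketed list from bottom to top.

[-55, -46]

12      12
drop    (empty)
0       0
3       0 3
*       0
drop    (empty)
11      11
dup     11 11
over    11 11 11
-4      11 11 11 -4
rot     11 11 -4 11
*       11 11 -44
-       11 55
dup     11 55 55
dup     11 55 55 55
+       11 55 110
swap    11 110 55
*       11 6050
drop    11
negate  -11
-5      -11 -5
swap    -5 -11
negate  -5 11
swap    11 -5
*       -55
-46     -55 -46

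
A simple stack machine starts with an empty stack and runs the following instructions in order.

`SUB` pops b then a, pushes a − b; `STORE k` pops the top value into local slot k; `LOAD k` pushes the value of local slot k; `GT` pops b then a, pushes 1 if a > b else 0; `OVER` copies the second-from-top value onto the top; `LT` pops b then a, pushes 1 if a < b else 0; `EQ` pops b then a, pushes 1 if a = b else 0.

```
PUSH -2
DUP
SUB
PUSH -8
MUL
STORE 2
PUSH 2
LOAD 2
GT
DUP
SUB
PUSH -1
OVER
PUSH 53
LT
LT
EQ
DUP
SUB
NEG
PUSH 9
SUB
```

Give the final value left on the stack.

PUSH -2 -> -2
DUP     -> -2 -2
SUB     -> 0
PUSH -8 -> 0 -8
MUL     -> 0
STORE 2 -> (empty)
PUSH 2  -> 2
LOAD 2  -> 2 0
GT      -> 1
DUP     -> 1 1
SUB     -> 0
PUSH -1 -> 0 -1
OVER    -> 0 -1 0
PUSH 53 -> 0 -1 0 53
LT      -> 0 -1 1
LT      -> 0 1
EQ      -> 0
DUP     -> 0 0
SUB     -> 0
NEG     -> 0
PUSH 9  -> 0 9
SUB     -> -9

-9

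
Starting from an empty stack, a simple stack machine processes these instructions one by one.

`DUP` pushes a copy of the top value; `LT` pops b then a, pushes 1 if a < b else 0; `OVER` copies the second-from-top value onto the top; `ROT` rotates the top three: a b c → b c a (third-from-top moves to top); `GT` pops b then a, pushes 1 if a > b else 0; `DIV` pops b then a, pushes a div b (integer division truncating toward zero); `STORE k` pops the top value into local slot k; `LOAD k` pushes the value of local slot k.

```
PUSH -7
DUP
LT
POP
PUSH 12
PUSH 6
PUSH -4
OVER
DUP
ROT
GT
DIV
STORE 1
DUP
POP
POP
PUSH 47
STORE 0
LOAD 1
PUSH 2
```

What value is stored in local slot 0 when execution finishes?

PUSH -7 -> -7
DUP     -> -7 -7
LT      -> 0
POP     -> (empty)
PUSH 12 -> 12
PUSH 6  -> 12 6
PUSH -4 -> 12 6 -4
OVER    -> 12 6 -4 6
DUP     -> 12 6 -4 6 6
ROT     -> 12 6 6 6 -4
GT      -> 12 6 6 1
DIV     -> 12 6 6
STORE 1 -> 12 6
DUP     -> 12 6 6
POP     -> 12 6
POP     -> 12
PUSH 47 -> 12 47
STORE 0 -> 12
LOAD 1  -> 12 6
PUSH 2  -> 12 6 2

47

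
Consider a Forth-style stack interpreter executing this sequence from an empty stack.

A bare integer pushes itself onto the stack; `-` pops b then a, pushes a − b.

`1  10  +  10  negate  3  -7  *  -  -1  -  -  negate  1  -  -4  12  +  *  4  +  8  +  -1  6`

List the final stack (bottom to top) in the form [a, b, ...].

[12, -1, 6]

1      : [1]
10     : [1, 10]
+      : [11]
10     : [11, 10]
negate : [11, -10]
3      : [11, -10, 3]
-7     : [11, -10, 3, -7]
*      : [11, -10, -21]
-      : [11, 11]
-1     : [11, 11, -1]
-      : [11, 12]
-      : [-1]
negate : [1]
1      : [1, 1]
-      : [0]
-4     : [0, -4]
12     : [0, -4, 12]
+      : [0, 8]
*      : [0]
4      : [0, 4]
+      : [4]
8      : [4, 8]
+      : [12]
-1     : [12, -1]
6      : [12, -1, 6]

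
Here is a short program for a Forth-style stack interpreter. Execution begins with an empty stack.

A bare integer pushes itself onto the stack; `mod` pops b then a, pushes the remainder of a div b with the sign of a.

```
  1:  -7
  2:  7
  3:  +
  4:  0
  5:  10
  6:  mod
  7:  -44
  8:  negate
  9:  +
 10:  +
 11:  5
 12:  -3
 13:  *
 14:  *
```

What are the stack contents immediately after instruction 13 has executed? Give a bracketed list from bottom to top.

-7     → [-7]
7      → [-7, 7]
+      → [0]
0      → [0, 0]
10     → [0, 0, 10]
mod    → [0, 0]
-44    → [0, 0, -44]
negate → [0, 0, 44]
+      → [0, 44]
+      → [44]
5      → [44, 5]
-3     → [44, 5, -3]
*      → [44, -15]

[44, -15]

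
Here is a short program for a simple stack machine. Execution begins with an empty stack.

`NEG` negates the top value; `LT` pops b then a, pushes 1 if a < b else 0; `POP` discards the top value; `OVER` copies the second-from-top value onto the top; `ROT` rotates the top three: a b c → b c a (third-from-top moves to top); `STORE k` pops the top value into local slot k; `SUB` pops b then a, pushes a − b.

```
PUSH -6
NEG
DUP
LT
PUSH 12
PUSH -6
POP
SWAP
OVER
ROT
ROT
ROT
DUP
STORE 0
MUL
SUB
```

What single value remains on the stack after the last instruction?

PUSH -6 -> [-6]
NEG     -> [6]
DUP     -> [6, 6]
LT      -> [0]
PUSH 12 -> [0, 12]
PUSH -6 -> [0, 12, -6]
POP     -> [0, 12]
SWAP    -> [12, 0]
OVER    -> [12, 0, 12]
ROT     -> [0, 12, 12]
ROT     -> [12, 12, 0]
ROT     -> [12, 0, 12]
DUP     -> [12, 0, 12, 12]
STORE 0 -> [12, 0, 12]
MUL     -> [12, 0]
SUB     -> [12]

12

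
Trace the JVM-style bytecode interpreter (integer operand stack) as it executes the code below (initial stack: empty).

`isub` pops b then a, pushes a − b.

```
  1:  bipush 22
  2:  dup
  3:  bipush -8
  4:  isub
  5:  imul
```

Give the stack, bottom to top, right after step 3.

[22, 22, -8]

bipush 22 → [22]
dup       → [22, 22]
bipush -8 → [22, 22, -8]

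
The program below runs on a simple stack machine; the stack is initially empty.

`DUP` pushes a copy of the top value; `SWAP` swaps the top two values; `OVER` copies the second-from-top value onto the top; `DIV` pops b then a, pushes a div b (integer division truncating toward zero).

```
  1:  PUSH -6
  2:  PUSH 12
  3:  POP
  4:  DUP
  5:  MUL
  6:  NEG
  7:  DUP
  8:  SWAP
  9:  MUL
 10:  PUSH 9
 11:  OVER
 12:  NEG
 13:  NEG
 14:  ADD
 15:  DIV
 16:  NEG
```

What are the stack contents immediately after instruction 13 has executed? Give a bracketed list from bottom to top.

[1296, 9, 1296]

PUSH -6 → -6
PUSH 12 → -6 12
POP     → -6
DUP     → -6 -6
MUL     → 36
NEG     → -36
DUP     → -36 -36
SWAP    → -36 -36
MUL     → 1296
PUSH 9  → 1296 9
OVER    → 1296 9 1296
NEG     → 1296 9 -1296
NEG     → 1296 9 1296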